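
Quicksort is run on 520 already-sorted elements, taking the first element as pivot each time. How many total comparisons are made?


Sum of comparisons per partition:
519 + 518 + ... + 1 + 0
= 520 * (520 - 1) / 2
= 520 * 519 / 2
= 134940


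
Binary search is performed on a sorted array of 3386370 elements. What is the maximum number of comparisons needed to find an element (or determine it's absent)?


Binary search halves the search space each comparison:
  Step 1: search space = 3386370 -> 1693185
  Step 2: search space = 1693185 -> 846592
  Step 3: search space = 846592 -> 423296
  Step 4: search space = 423296 -> 211648
  Step 5: search space = 211648 -> 105824
  Step 6: search space = 105824 -> 52912
  Step 7: search space = 52912 -> 26456
  Step 8: search space = 26456 -> 13228
  Step 9: search space = 13228 -> 6614
  Step 10: search space = 6614 -> 3307
  Step 11: search space = 3307 -> 1653
  Step 12: search space = 1653 -> 826
  Step 13: search space = 826 -> 413
  Step 14: search space = 413 -> 206
  Step 15: search space = 206 -> 103
  Step 16: search space = 103 -> 51
  Step 17: search space = 51 -> 25
  Step 18: search space = 25 -> 12
  Step 19: search space = 12 -> 6
  Step 20: search space = 6 -> 3
  Step 21: search space = 3 -> 1
  Step 22: search space = 1 (final check)
Maximum comparisons = floor(log2(3386370)) + 1 = 21 + 1 = 22


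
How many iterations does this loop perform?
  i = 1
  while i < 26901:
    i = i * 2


The loop variable doubles each iteration:
i = 1 -> 2 -> 4 -> 8 -> 16 -> 32 -> 64 -> 128 -> 256 -> 512 -> 1024 -> 2048 -> 4096 -> 8192 -> 16384 -> 32768 (stop, 32768 >= 26901)
Number of doublings = ceil(log2(26901)) = 15


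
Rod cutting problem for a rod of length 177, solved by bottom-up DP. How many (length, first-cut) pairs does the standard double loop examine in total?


For each subproblem length i = 1..177, the inner loop considers i possible first cuts.
Total = 1 + 2 + ... + 177
= 177*(177+1)/2
= 177*178/2 = 15753


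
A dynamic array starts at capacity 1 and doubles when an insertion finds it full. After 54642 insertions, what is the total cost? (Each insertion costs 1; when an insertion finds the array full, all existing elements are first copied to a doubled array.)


Insertion cost: 54642 (one per element)
Resizes occur just before inserting elements 2, 3, 5, 9, ...
Elements copied at each resize: 1 + 2 + 4 + 8 + 16 + 32 + 64 + 128 + 256 + 512 + 1024 + 2048 + 4096 + 8192 + 16384 + 32768
Sum of copies = 65535 (geometric series: 2^k - 1)
Total = 54642 + 65535 = 120177


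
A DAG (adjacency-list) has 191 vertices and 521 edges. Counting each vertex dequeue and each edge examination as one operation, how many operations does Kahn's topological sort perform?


V = 191 (vertex processing)
E = 521 (edge processing)
V + E = 191 + 521 = 712


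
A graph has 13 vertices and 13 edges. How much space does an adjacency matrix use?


Adjacency matrix: V x V grid of entries
Space = V^2 = 13^2 = 13 * 13 = 169


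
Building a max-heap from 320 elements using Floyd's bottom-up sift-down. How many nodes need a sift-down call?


In a heap of 320 elements (0-indexed array):
  Last element index: 319
  Parent of last element: floor((319 - 1) / 2) = 159
  Internal nodes: indices 0 to 159
  Count = floor(320/2) = 160


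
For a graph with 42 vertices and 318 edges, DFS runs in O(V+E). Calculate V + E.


A full DFS traversal visits each vertex once and examines each edge once.
V = 42
E = 318
Sum = 42 + 318 = 360


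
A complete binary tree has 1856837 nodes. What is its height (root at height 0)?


In a complete binary tree, level k holds nodes 2^k .. 2^(k+1)-1 (1-indexed).
Height = floor(log2(n)) = floor(log2(1856837)) = 20
Check: 2^20 = 1048576 <= 1856837 < 2097152 = 2^21


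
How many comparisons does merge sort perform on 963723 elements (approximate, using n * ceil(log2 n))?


Recursion depth: ceil(log2(963723)) = 20
Each recursion level merges n = 963723 elements
Total = 963723 * 20 = 19274460


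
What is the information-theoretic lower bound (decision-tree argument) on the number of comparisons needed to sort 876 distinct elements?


A binary decision tree of height h has at most 2^h leaves and needs at least n! of them, so h >= ceil(log2(n!)).
876! is far too large to multiply out, so use Stirling's series:
  ln(n!) ~ n ln n - n + (1/2) ln(2 pi n) + 1/(12n)  (error below 1/(360 n^3), negligible here)
  ln(876) = 6.7753661
  n ln n = 876 * 6.7753661 = 5935.2207
  (1/2) ln(2 pi * 876) = (1/2) ln(5504.0703) = 4.3066
  1/(12*876) = 0.0001
  ln(876!) ~ 5935.2207 - 876 + 4.3066 + 0.0001 = 5063.5274
Convert to base 2: log2(876!) = 5063.5274 / ln 2 = 5063.5274 / 0.69314718 = 7305.1259
ceil(7305.1259) = 7306


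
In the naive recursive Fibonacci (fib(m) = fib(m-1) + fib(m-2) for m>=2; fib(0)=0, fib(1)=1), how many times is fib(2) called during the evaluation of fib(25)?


Let N(m) = number of times fib(m) is called while evaluating fib(25).
N(25) = 1 (the initial call).
N(24) = 1 (only fib(25) calls it).
For 1 <= m <= 23: fib(m) is called by fib(m+1) and fib(m+2), so
  N(m) = N(m+1) + N(m+2).
fib(0) is called only by fib(2), so N(0) = N(2).
Walk down from m=25:
  N(25)=1, N(24)=1, N(23)=2, N(22)=3, N(21)=5, N(20)=8, N(19)=13, N(18)=21, N(17)=34, N(16)=55, N(15)=89, N(14)=144, N(13)=233, N(12)=377, N(11)=610, N(10)=987, N(9)=1597, N(8)=2584, N(7)=4181, N(6)=6765, N(5)=10946, N(4)=17711, N(3)=28657, N(2)=46368
N(2) = 46368


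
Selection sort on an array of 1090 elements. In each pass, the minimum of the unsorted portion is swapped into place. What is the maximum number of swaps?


Selection sort performs one swap per pass:
  Pass 1: find min in positions 0 to 1089, swap with position 0
  Pass 2: find min in positions 1 to 1089, swap with position 1
  Pass 3: find min in positions 2 to 1089, swap with position 2
  Pass 4: find min in positions 3 to 1089, swap with position 3
  Pass 5: find min in positions 4 to 1089, swap with position 4
  ... (1084 more passes)
Total passes (and swaps) = n - 1 = 1090 - 1 = 1089


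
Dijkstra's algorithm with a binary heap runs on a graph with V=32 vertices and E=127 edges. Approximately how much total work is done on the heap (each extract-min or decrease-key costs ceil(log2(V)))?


Dijkstra with a binary heap: each vertex is extracted once, each edge may relax once.
Each heap operation costs O(log V).
V + E = 32 + 127 = 159
ceil(log2(32)) = 5 (since 2^4 = 16 < 32 <= 32 = 2^5)
Total heap work = (V+E) * ceil(log2(V)) = 159 * 5 = 795


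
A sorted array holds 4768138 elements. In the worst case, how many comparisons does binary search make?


Halving sequence: 4768138 -> 2384069 -> 1192034 -> 596017 -> 298008 -> 149004 -> 74502 -> 37251 -> 18625 -> 9312 -> 4656 -> 2328 -> 1164 -> 582 -> 291 -> 145 -> 72 -> 36 -> 18 -> 9 -> 4 -> 2 -> 1
Number of halvings = 22
Max comparisons = 22 + 1 = 23


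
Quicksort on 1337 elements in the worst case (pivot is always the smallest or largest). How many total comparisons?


In the worst case, each partition step picks the worst pivot:
  Partition 1: 1336 comparisons (n-1 elements to compare)
  Partition 2: 1335 comparisons
  Partition 3: 1334 comparisons
  Partition 4: 1333 comparisons
  Partition 5: 1332 comparisons
  ...
  Last partition: 0 comparisons
Total = (n-1) + (n-2) + ... + 1 + 0 = n*(n-1)/2
= 1337*1336/2 = 893116


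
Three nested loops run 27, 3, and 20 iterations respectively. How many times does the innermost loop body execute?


Loop 1 (outermost): 27 iterations
Loop 2 (middle): 3 iterations per outer
Loop 3 (innermost): 20 iterations per middle
Total = 27 * 3 * 20 = 1620


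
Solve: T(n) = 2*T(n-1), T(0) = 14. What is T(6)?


Unrolling:
T(6) = 2*T(5) = 2^2*T(4) = ... = 2^6*T(0)
= 2^6 * 14
= 64 * 14 = 896


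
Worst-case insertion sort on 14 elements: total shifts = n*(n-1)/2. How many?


Sum of shifts = 1 + 2 + 3 + ... + 13
= 14 * 13 / 2
= 182 / 2
= 91


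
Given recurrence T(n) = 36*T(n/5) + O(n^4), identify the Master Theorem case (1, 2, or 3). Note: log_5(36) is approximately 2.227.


Master Theorem parameters: a=36, b=5, c=4
log_b(a) = 2.227
Compare b^c with a: 5^4 = 625 > 36, so c > log_b(a).
Comparing c=4 vs log_b(a)=2.227:
4 > 2.227 => Case 3
Result: T(n) = O(n^4)
Master Theorem case = 3


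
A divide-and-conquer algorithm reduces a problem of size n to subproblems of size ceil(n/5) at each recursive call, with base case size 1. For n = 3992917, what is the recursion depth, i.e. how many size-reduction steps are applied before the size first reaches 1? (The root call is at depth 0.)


Each step divides the size by 5 (rounding up); after k steps the size is ceil(n/5^k), which equals 1 exactly when 5^k >= n.
So the depth is the smallest k with 5^k >= 3992917, i.e. ceil(log_5(3992917)).
5^9 = 1953125 < 3992917 <= 9765625 = 5^10
Recursion depth = 10


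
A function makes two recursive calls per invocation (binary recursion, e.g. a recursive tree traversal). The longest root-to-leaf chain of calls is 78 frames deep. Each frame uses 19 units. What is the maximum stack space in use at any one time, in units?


Binary recursion: the two calls run one after the other, so only one root-to-leaf chain of frames is on the stack at a time.
Maximum depth (longest chain) = 78 frames
Each frame = 19 units
Max stack space = 78 * 19 = 1482


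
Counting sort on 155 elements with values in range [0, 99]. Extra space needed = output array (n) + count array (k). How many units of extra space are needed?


Output array size: 155 (to store sorted result)
Count array size: 100 (one slot per possible value, range 0 to 99)
Total extra space = 155 + 100 = 255


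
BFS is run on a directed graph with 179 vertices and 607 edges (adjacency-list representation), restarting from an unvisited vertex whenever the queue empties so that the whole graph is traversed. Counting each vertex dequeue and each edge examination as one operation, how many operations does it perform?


A full BFS traversal dequeues each vertex exactly once and examines each directed edge exactly once.
V = 179 (vertex processing cost)
E = 607 (edge examination cost)
Total operations proportional to V + E = 179 + 607 = 786


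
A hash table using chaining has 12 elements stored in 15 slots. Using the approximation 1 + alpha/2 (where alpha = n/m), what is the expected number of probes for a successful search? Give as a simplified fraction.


Load factor alpha = n/m = 12/15
Expected probes = 1 + alpha/2 = 1 + 12/(2*15)
= 1 + 12/30
= 30/30 + 12/30
= 42/30
Simplify: 7/5


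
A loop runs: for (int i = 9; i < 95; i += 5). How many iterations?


Loop starts at i = 9, increments by 5, stops when i >= 95.
Number of iterations = ceil((95 - 9) / 5)
= ceil(86 / 5)
= 18


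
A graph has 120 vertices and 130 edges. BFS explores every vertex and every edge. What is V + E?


A full BFS traversal dequeues each vertex once and examines each edge once.
Vertex visits: 120
Edge visits: 130
V + E = 120 + 130 = 250


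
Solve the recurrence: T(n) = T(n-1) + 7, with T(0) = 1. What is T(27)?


Unrolling the recurrence:
T(27) = T(26) + 7
       = T(25) + 7 + 7
       = T(24) + 7*3
       ...
       = T(0) + 7*27
       = 1 + 189 = 190


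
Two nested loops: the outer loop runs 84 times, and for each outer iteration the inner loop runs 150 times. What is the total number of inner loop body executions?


Outer loop: 84 iterations
Inner loop: 150 iterations per outer iteration
Total = 84 * 150 = 12600


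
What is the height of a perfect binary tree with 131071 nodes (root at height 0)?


A perfect binary tree with 131071 nodes:
  131071 = 2^17 - 1
  Levels: 0, 1, ..., 16
  Height = 16


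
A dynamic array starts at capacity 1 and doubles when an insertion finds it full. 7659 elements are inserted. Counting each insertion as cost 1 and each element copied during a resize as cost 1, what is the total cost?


n = 7659
Insertion costs: 7659
Resizes copy 1, 2, 4, ... up to the largest power of 2 that is <= n-1 = 7658, i.e. 4096.
Copy costs = 1 + 2 + 4 + 8 + 16 + 32 + 64 + 128 + 256 + 512 + 1024 + 2048 + 4096 = 8191
Total = 7659 + 8191 = 15850


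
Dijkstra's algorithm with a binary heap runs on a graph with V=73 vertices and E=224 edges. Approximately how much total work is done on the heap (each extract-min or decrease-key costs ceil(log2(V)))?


Dijkstra with a binary heap: each vertex is extracted once, each edge may relax once.
Each heap operation costs O(log V).
V + E = 73 + 224 = 297
ceil(log2(73)) = 7 (since 2^6 = 64 < 73 <= 128 = 2^7)
Total heap work = (V+E) * ceil(log2(V)) = 297 * 7 = 2079


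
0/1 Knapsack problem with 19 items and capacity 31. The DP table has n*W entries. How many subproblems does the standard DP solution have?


The DP table is indexed by (item, capacity).
Rows: 19 items
Columns: 31 capacity values (1 to W)
Total subproblems = 19 * 31 = 589


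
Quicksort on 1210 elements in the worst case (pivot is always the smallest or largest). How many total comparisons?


In the worst case, each partition step picks the worst pivot:
  Partition 1: 1209 comparisons (n-1 elements to compare)
  Partition 2: 1208 comparisons
  Partition 3: 1207 comparisons
  Partition 4: 1206 comparisons
  Partition 5: 1205 comparisons
  ...
  Last partition: 0 comparisons
Total = (n-1) + (n-2) + ... + 1 + 0 = n*(n-1)/2
= 1210*1209/2 = 731445


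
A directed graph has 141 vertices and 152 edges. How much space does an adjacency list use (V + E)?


Adjacency list: one list head per vertex + one entry per edge
Vertex heads: 141
Edge entries: 152
Total = 141 + 152 = 293


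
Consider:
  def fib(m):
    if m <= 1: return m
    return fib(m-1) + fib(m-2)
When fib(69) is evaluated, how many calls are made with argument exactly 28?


Let N(m) = number of times fib(m) is called while evaluating fib(69).
N(69) = 1 (the initial call).
N(68) = 1 (only fib(69) calls it).
For 1 <= m <= 67: fib(m) is called by fib(m+1) and fib(m+2), so
  N(m) = N(m+1) + N(m+2).
fib(0) is called only by fib(2), so N(0) = N(2).
Walk down from m=69:
  N(69)=1, N(68)=1, N(67)=2, N(66)=3, N(65)=5, N(64)=8, N(63)=13, N(62)=21, N(61)=34, N(60)=55, N(59)=89, N(58)=144, N(57)=233, N(56)=377, N(55)=610, N(54)=987, N(53)=1597, N(52)=2584, N(51)=4181, N(50)=6765, N(49)=10946, N(48)=17711, N(47)=28657, N(46)=46368, N(45)=75025, N(44)=121393, N(43)=196418, N(42)=317811, N(41)=514229, N(40)=832040, N(39)=1346269, N(38)=2178309, N(37)=3524578, N(36)=5702887, N(35)=9227465, N(34)=14930352, N(33)=24157817, N(32)=39088169, N(31)=63245986, N(30)=102334155, N(29)=165580141, N(28)=267914296
N(28) = 267914296


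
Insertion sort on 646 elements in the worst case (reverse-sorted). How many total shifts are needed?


In the worst case (reverse-sorted), each element shifts past all previous:
  Element 1: 1 shifts
  Element 2: 2 shifts
  Element 3: 3 shifts
  Element 4: 4 shifts
  Element 5: 5 shifts
  ...
  Element 645: 645 shifts
Total = 1 + 2 + ... + 645
= 646*(646-1)/2 = 208335


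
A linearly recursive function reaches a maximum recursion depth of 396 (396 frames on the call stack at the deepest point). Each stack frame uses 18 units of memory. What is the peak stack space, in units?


Maximum recursion depth = 396 frames
Memory per frame = 18 units
Total stack space = depth * frame_size
= 396 * 18 = 7128


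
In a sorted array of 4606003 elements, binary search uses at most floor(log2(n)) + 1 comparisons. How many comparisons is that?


Halving sequence: 4606003 -> 2303001 -> 1151500 -> 575750 -> 287875 -> 143937 -> 71968 -> 35984 -> 17992 -> 8996 -> 4498 -> 2249 -> 1124 -> 562 -> 281 -> 140 -> 70 -> 35 -> 17 -> 8 -> 4 -> 2 -> 1
Number of halvings = 22
Max comparisons = 22 + 1 = 23


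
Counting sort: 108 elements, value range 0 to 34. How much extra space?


n = 108 (output array)
k = 35 (count array for 35 distinct values)
Extra space = 108 + 35 = 143


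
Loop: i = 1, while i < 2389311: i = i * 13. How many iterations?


i multiplies by 13 each step:
i = 1 -> 13 -> 169 -> 2197 -> 28561 -> 371293 -> 4826809 (stop)
Iterations = ceil(log_13(2389311)) = 6


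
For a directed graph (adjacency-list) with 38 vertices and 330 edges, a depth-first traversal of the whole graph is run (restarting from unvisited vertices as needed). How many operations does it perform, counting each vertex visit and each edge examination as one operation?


A full DFS traversal visits each vertex once and examines each edge once.
V = 38
E = 330
Sum = 38 + 330 = 368


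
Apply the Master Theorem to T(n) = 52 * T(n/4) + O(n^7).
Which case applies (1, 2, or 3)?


The Master Theorem: T(n) = a*T(n/b) + O(n^c)
  a = 52, b = 4, c = 7
log_b(a) = log_4(52) ~ 2.85
Compare b^c with a: 4^7 = 16384 > 52, so c > log_b(a).
Since c > log_b(a), Case 3 applies.
T(n) = O(n^7)
Master Theorem case = 3


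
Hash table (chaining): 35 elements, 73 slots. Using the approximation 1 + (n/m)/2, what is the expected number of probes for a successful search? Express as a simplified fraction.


Computing expected probes:
alpha = 35/73
= 1 + alpha/2
= 1 + 35/(2*73)
= (2*73 + 35) / (2*73)
= 181/146


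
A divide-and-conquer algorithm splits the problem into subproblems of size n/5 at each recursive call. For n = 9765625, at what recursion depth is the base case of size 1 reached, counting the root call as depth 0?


At each depth, the problem size is divided by 5:
  Depth 0: problem size = 9765625
  Depth 1: problem size = 1953125
  Depth 2: problem size = 390625
  Depth 3: problem size = 78125
  Depth 4: problem size = 15625
  Depth 5: problem size = 3125
  Depth 6: problem size = 625
  Depth 7: problem size = 125
  Depth 8: problem size = 25
  Depth 9: problem size = 5
  Depth 10: problem size = 1 (base case)
The base case is reached at depth log_5(9765625) = 10 (the tree has 11 levels counting depth 0, but the depth asked for is 10).
Recursion depth = 10


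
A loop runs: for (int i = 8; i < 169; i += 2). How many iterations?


Loop starts at i = 8, increments by 2, stops when i >= 169.
Number of iterations = ceil((169 - 8) / 2)
= ceil(161 / 2)
= 81


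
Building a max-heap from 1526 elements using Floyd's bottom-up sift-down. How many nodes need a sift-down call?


In a heap of 1526 elements (0-indexed array):
  Last element index: 1525
  Parent of last element: floor((1525 - 1) / 2) = 762
  Internal nodes: indices 0 to 762
  Count = floor(1526/2) = 763


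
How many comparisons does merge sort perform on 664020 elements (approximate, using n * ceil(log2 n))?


Recursion depth: ceil(log2(664020)) = 20
Each recursion level merges n = 664020 elements
Total = 664020 * 20 = 13280400


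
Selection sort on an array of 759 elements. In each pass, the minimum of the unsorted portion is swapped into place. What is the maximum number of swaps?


Selection sort performs one swap per pass:
  Pass 1: find min in positions 0 to 758, swap with position 0
  Pass 2: find min in positions 1 to 758, swap with position 1
  Pass 3: find min in positions 2 to 758, swap with position 2
  Pass 4: find min in positions 3 to 758, swap with position 3
  Pass 5: find min in positions 4 to 758, swap with position 4
  ... (753 more passes)
Total passes (and swaps) = n - 1 = 759 - 1 = 758


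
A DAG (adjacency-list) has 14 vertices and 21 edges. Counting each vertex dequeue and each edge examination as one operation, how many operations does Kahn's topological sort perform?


V = 14 (vertex processing)
E = 21 (edge processing)
V + E = 14 + 21 = 35


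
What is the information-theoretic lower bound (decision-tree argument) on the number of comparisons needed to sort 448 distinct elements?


A binary decision tree of height h has at most 2^h leaves and needs at least n! of them, so h >= ceil(log2(n!)).
448! is far too large to multiply out, so use Stirling's series:
  ln(n!) ~ n ln n - n + (1/2) ln(2 pi n) + 1/(12n)  (error below 1/(360 n^3), negligible here)
  ln(448) = 6.1047932
  n ln n = 448 * 6.1047932 = 2734.9474
  (1/2) ln(2 pi * 448) = (1/2) ln(2814.8670) = 3.9713
  1/(12*448) = 0.0002
  ln(448!) ~ 2734.9474 - 448 + 3.9713 + 0.0002 = 2290.9189
Convert to base 2: log2(448!) = 2290.9189 / ln 2 = 2290.9189 / 0.69314718 = 3305.0973
ceil(3305.0973) = 3306


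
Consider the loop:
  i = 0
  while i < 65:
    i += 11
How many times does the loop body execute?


Starting at i = 0, each iteration adds 11.
Iterations until i >= 65:
  Iteration 1: i = 0 -> i = 11
  Iteration 2: i = 11 -> i = 22
  Iteration 3: i = 22 -> i = 33
  Iteration 4: i = 33 -> i = 44
  Iteration 5: i = 44 -> i = 55
  Iteration 6: i = 55 -> i = 66
Total iterations = ceil(65/11) = 6


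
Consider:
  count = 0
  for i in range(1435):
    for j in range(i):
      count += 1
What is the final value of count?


For each i, the inner loop runs i times:
  i=0: inner runs 0 times
  i=1: inner runs 1 time
  i=2: inner runs 2 times
  i=3: inner runs 3 times
  i=4: inner runs 4 times
  i=5: inner runs 5 times
  i=6: inner runs 6 times
  i=7: inner runs 7 times
  ...
Total = 0 + 1 + 2 + ... + 1434 = 1435*(1435-1)/2 = 1028895


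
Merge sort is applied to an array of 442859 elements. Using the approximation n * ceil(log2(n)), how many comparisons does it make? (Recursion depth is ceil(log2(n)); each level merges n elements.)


Merge sort divides the array into halves recursively.
Number of levels = ceil(log2(442859)) = 19
At each level, approximately n = 442859 comparisons are needed for merging.
Total comparisons ~ n * ceil(log2(n)) = 442859 * 19 = 8414321


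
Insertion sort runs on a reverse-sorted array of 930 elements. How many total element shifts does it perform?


Sum of shifts = 1 + 2 + 3 + ... + 929
= 930 * 929 / 2
= 863970 / 2
= 431985


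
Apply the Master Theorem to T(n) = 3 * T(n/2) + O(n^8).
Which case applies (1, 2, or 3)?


The Master Theorem: T(n) = a*T(n/b) + O(n^c)
  a = 3, b = 2, c = 8
log_b(a) = log_2(3) ~ 1.585
Compare b^c with a: 2^8 = 256 > 3, so c > log_b(a).
Since c > log_b(a), Case 3 applies.
T(n) = O(n^8)
Master Theorem case = 3


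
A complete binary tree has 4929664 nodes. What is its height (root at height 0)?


In a complete binary tree, level k holds nodes 2^k .. 2^(k+1)-1 (1-indexed).
Height = floor(log2(n)) = floor(log2(4929664)) = 22
Check: 2^22 = 4194304 <= 4929664 < 8388608 = 2^23


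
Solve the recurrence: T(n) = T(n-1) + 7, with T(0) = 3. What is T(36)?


Unrolling the recurrence:
T(36) = T(35) + 7
       = T(34) + 7 + 7
       = T(33) + 7*3
       ...
       = T(0) + 7*36
       = 3 + 252 = 255


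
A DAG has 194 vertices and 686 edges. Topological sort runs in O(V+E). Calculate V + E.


V = 194 (vertex processing)
E = 686 (edge processing)
V + E = 194 + 686 = 880


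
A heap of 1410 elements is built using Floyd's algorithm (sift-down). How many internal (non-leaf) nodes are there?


Leaf nodes occupy roughly half the array.
Sift-down is called for each internal node, starting from the last one.
Internal nodes = floor(n/2) = floor(1410/2) = 705


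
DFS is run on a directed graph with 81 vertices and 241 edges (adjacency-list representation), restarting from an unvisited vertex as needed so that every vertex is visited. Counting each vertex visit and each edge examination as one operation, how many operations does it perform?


A full DFS traversal processes each vertex exactly once (push/pop on stack).
Each directed edge is examined once.
V = 81, E = 241
V + E = 322


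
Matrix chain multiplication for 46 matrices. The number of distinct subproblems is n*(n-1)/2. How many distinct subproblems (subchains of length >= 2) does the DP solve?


Subproblems are indexed by (i, j) where i < j.
Number of such pairs = n*(n-1)/2
= 46 * 45 / 2
= 1035


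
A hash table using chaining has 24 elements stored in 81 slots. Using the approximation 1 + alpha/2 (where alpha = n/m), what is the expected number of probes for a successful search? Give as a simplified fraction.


Load factor alpha = n/m = 24/81
Expected probes = 1 + alpha/2 = 1 + 24/(2*81)
= 1 + 24/162
= 162/162 + 24/162
= 186/162
Simplify: 31/27


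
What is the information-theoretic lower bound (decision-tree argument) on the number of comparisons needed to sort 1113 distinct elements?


A binary decision tree of height h has at most 2^h leaves and needs at least n! of them, so h >= ceil(log2(n!)).
1113! is far too large to multiply out, so use Stirling's series:
  ln(n!) ~ n ln n - n + (1/2) ln(2 pi n) + 1/(12n)  (error below 1/(360 n^3), negligible here)
  ln(1113) = 7.0148144
  n ln n = 1113 * 7.0148144 = 7807.4884
  (1/2) ln(2 pi * 1113) = (1/2) ln(6993.1852) = 4.4263
  1/(12*1113) = 0.0001
  ln(1113!) ~ 7807.4884 - 1113 + 4.4263 + 0.0001 = 6698.9148
Convert to base 2: log2(1113!) = 6698.9148 / ln 2 = 6698.9148 / 0.69314718 = 9664.4912
ceil(9664.4912) = 9665


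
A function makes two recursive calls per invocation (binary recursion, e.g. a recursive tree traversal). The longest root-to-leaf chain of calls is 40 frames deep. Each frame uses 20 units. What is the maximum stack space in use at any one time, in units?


Binary recursion: the two calls run one after the other, so only one root-to-leaf chain of frames is on the stack at a time.
Maximum depth (longest chain) = 40 frames
Each frame = 20 units
Max stack space = 40 * 20 = 800


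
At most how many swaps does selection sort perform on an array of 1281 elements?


Each of the 1280 passes places one element in its final position.
Pass 1: swap minimum into position 0
Pass 2: swap minimum of remaining into position 1
...
Pass 1280: last two elements, one swap
Maximum swaps = 1281 - 1 = 1280


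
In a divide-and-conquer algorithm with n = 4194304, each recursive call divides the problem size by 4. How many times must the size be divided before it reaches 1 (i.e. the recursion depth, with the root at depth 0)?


Number of divisions = log_4(4194304)
Sizes: 4194304 -> 1048576 -> 262144 -> 65536 -> 16384 -> 4096 -> 1024 -> 256 -> 64 -> 16 -> 4 -> 1 (11 divisions)
Recursion depth = 11


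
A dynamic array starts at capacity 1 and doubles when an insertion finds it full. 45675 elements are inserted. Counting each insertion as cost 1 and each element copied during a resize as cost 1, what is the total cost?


n = 45675
Insertion costs: 45675
Resizes copy 1, 2, 4, ... up to the largest power of 2 that is <= n-1 = 45674, i.e. 32768.
Copy costs = 1 + 2 + 4 + 8 + 16 + 32 + 64 + 128 + 256 + 512 + 1024 + 2048 + 4096 + 8192 + 16384 + 32768 = 65535
Total = 45675 + 65535 = 111210


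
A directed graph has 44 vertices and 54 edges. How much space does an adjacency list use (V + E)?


Adjacency list: one list head per vertex + one entry per edge
Vertex heads: 44
Edge entries: 54
Total = 44 + 54 = 98


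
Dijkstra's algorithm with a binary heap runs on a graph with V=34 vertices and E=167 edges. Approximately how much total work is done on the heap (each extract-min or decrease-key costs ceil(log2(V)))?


Dijkstra with a binary heap: each vertex is extracted once, each edge may relax once.
Each heap operation costs O(log V).
V + E = 34 + 167 = 201
ceil(log2(34)) = 6 (since 2^5 = 32 < 34 <= 64 = 2^6)
Total heap work = (V+E) * ceil(log2(V)) = 201 * 6 = 1206


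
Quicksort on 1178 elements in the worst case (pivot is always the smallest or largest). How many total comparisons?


In the worst case, each partition step picks the worst pivot:
  Partition 1: 1177 comparisons (n-1 elements to compare)
  Partition 2: 1176 comparisons
  Partition 3: 1175 comparisons
  Partition 4: 1174 comparisons
  Partition 5: 1173 comparisons
  ...
  Last partition: 0 comparisons
Total = (n-1) + (n-2) + ... + 1 + 0 = n*(n-1)/2
= 1178*1177/2 = 693253


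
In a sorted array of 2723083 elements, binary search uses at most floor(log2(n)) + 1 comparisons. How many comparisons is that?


Halving sequence: 2723083 -> 1361541 -> 680770 -> 340385 -> 170192 -> 85096 -> 42548 -> 21274 -> 10637 -> 5318 -> 2659 -> 1329 -> 664 -> 332 -> 166 -> 83 -> 41 -> 20 -> 10 -> 5 -> 2 -> 1
Number of halvings = 21
Max comparisons = 21 + 1 = 22


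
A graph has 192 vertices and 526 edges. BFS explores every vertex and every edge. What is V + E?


A full BFS traversal dequeues each vertex once and examines each edge once.
Vertex visits: 192
Edge visits: 526
V + E = 192 + 526 = 718


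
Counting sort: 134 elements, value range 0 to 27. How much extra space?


n = 134 (output array)
k = 28 (count array for 28 distinct values)
Extra space = 134 + 28 = 162


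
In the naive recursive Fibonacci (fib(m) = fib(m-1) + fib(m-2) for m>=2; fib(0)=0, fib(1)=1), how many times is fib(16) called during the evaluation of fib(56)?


Let N(m) = number of times fib(m) is called while evaluating fib(56).
N(56) = 1 (the initial call).
N(55) = 1 (only fib(56) calls it).
For 1 <= m <= 54: fib(m) is called by fib(m+1) and fib(m+2), so
  N(m) = N(m+1) + N(m+2).
fib(0) is called only by fib(2), so N(0) = N(2).
Walk down from m=56:
  N(56)=1, N(55)=1, N(54)=2, N(53)=3, N(52)=5, N(51)=8, N(50)=13, N(49)=21, N(48)=34, N(47)=55, N(46)=89, N(45)=144, N(44)=233, N(43)=377, N(42)=610, N(41)=987, N(40)=1597, N(39)=2584, N(38)=4181, N(37)=6765, N(36)=10946, N(35)=17711, N(34)=28657, N(33)=46368, N(32)=75025, N(31)=121393, N(30)=196418, N(29)=317811, N(28)=514229, N(27)=832040, N(26)=1346269, N(25)=2178309, N(24)=3524578, N(23)=5702887, N(22)=9227465, N(21)=14930352, N(20)=24157817, N(19)=39088169, N(18)=63245986, N(17)=102334155, N(16)=165580141
N(16) = 165580141


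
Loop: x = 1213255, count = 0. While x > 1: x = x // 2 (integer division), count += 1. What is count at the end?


The variable x halves each step:
x = 1213255 -> 606627 -> 303313 -> 151656 -> 75828 -> 37914 -> 18957 -> 9478 -> 4739 -> 2369 -> 1184 -> 592 -> 296 -> 148 -> 74 -> 37 -> 18 -> 9 -> 4 -> 2 -> 1
Number of halvings = floor(log2(1213255)) = 20


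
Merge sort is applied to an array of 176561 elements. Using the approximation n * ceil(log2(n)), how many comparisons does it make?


Merge sort divides the array into halves recursively.
Number of levels = ceil(log2(176561)) = 18
At each level, approximately n = 176561 comparisons are needed for merging.
Total comparisons ~ n * ceil(log2(n)) = 176561 * 18 = 3178098


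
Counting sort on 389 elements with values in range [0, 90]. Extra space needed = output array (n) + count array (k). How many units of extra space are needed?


Output array size: 389 (to store sorted result)
Count array size: 91 (one slot per possible value, range 0 to 90)
Total extra space = 389 + 91 = 480


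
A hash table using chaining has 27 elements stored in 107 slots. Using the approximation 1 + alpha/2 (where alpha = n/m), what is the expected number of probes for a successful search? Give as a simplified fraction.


Load factor alpha = n/m = 27/107
Expected probes = 1 + alpha/2 = 1 + 27/(2*107)
= 1 + 27/214
= 214/214 + 27/214
= 241/214


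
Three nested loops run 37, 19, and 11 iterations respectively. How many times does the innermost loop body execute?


Loop 1 (outermost): 37 iterations
Loop 2 (middle): 19 iterations per outer
Loop 3 (innermost): 11 iterations per middle
Total = 37 * 19 * 11 = 7733


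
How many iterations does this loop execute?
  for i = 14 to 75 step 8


The loop variable i takes values starting at 14 and increments by 8 each iteration.
Sequence: i = 14, 22, 30, 38, 46, 54, 62, 70
The upper bound 75 is inclusive, so the count is floor((last - first) / step) + 1:
floor((75 - 14) / 8) + 1 = floor(61/8) + 1 = 7 + 1 = 8


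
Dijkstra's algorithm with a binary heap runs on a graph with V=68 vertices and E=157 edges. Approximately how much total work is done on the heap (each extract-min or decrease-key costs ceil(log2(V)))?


Dijkstra with a binary heap: each vertex is extracted once, each edge may relax once.
Each heap operation costs O(log V).
V + E = 68 + 157 = 225
ceil(log2(68)) = 7 (since 2^6 = 64 < 68 <= 128 = 2^7)
Total heap work = (V+E) * ceil(log2(V)) = 225 * 7 = 1575


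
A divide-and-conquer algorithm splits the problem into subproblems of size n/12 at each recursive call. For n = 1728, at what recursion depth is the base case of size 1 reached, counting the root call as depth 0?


At each depth, the problem size is divided by 12:
  Depth 0: problem size = 1728
  Depth 1: problem size = 144
  Depth 2: problem size = 12
  Depth 3: problem size = 1 (base case)
The base case is reached at depth log_12(1728) = 3 (the tree has 4 levels counting depth 0, but the depth asked for is 3).
Recursion depth = 3


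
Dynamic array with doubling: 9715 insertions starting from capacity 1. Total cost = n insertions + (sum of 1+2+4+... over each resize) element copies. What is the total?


n = 9715
Insertion costs: 9715
Resizes copy 1, 2, 4, ... up to the largest power of 2 that is <= n-1 = 9714, i.e. 8192.
Copy costs = 1 + 2 + 4 + 8 + 16 + 32 + 64 + 128 + 256 + 512 + 1024 + 2048 + 4096 + 8192 = 16383
Total = 9715 + 16383 = 26098


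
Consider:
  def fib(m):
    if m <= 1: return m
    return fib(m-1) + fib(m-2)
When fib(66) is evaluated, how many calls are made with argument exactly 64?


Let N(m) = number of times fib(m) is called while evaluating fib(66).
N(66) = 1 (the initial call).
N(65) = 1 (only fib(66) calls it).
For 1 <= m <= 64: fib(m) is called by fib(m+1) and fib(m+2), so
  N(m) = N(m+1) + N(m+2).
fib(0) is called only by fib(2), so N(0) = N(2).
Walk down from m=66:
  N(66)=1, N(65)=1, N(64)=2
N(64) = 2


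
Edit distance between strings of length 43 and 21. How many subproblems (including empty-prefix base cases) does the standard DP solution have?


The table includes base cases (empty prefixes).
Rows: (m+1) = 44
Columns: (n+1) = 22
Total = 44 * 22 = 968


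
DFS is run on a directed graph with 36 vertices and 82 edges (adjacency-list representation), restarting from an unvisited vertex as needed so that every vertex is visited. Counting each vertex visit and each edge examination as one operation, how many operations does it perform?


A full DFS traversal processes each vertex exactly once (push/pop on stack).
Each directed edge is examined once.
V = 36, E = 82
V + E = 118


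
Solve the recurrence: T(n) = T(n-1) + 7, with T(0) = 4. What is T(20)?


Unrolling the recurrence:
T(20) = T(19) + 7
       = T(18) + 7 + 7
       = T(17) + 7*3
       ...
       = T(0) + 7*20
       = 4 + 140 = 144


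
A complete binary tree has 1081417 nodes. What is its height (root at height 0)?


In a complete binary tree, level k holds nodes 2^k .. 2^(k+1)-1 (1-indexed).
Height = floor(log2(n)) = floor(log2(1081417)) = 20
Check: 2^20 = 1048576 <= 1081417 < 2097152 = 2^21


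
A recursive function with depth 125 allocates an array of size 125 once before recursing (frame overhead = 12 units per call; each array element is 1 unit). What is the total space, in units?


Array allocation: 125 units (allocated once)
Stack frames: 125 deep * 12 per frame = 1500 units
Total = 125 + 1500 = 1625


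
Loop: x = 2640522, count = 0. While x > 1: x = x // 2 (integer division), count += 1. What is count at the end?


The variable x halves each step:
x = 2640522 -> 1320261 -> 660130 -> 330065 -> 165032 -> 82516 -> 41258 -> 20629 -> 10314 -> 5157 -> 2578 -> 1289 -> 644 -> 322 -> 161 -> 80 -> 40 -> 20 -> 10 -> 5 -> 2 -> 1
Number of halvings = floor(log2(2640522)) = 21


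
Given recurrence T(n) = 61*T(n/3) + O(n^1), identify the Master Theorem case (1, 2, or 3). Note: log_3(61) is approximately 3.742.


Master Theorem parameters: a=61, b=3, c=1
log_b(a) = 3.742
Compare b^c with a: 3^1 = 3 < 61, so c < log_b(a).
Comparing c=1 vs log_b(a)=3.742:
1 < 3.742 => Case 1
Result: T(n) = O(n^(log_3 61)) ~ O(n^3.742)
Master Theorem case = 1


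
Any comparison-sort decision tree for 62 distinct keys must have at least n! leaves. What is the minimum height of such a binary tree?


A binary decision tree of height h has at most 2^h leaves and needs at least n! of them, so h >= ceil(log2(n!)).
62! is far too large to multiply out, so use Stirling's series:
  ln(n!) ~ n ln n - n + (1/2) ln(2 pi n) + 1/(12n)  (error below 1/(360 n^3), negligible here)
  ln(62) = 4.1271344
  n ln n = 62 * 4.1271344 = 255.8823
  (1/2) ln(2 pi * 62) = (1/2) ln(389.5575) = 2.9825
  1/(12*62) = 0.0013
  ln(62!) ~ 255.8823 - 62 + 2.9825 + 0.0013 = 196.8661
Convert to base 2: log2(62!) = 196.8661 / ln 2 = 196.8661 / 0.69314718 = 284.0177
ceil(284.0177) = 285


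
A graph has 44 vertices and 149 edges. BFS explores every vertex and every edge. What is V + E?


A full BFS traversal dequeues each vertex once and examines each edge once.
Vertex visits: 44
Edge visits: 149
V + E = 44 + 149 = 193


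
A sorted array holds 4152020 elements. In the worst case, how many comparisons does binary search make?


Halving sequence: 4152020 -> 2076010 -> 1038005 -> 519002 -> 259501 -> 129750 -> 64875 -> 32437 -> 16218 -> 8109 -> 4054 -> 2027 -> 1013 -> 506 -> 253 -> 126 -> 63 -> 31 -> 15 -> 7 -> 3 -> 1
Number of halvings = 21
Max comparisons = 21 + 1 = 22


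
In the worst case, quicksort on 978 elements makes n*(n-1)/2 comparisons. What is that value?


Sum of comparisons per partition:
977 + 976 + ... + 1 + 0
= 978 * (978 - 1) / 2
= 978 * 977 / 2
= 477753


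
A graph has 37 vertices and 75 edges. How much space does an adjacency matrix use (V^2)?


Adjacency matrix: V x V grid of entries
Space = V^2 = 37^2 = 37 * 37 = 1369


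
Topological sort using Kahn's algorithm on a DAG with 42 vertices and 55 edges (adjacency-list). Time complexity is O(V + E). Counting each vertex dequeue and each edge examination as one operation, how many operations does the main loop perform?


Kahn's algorithm:
  1. Compute in-degrees: O(V + E)
  2. Process queue: each vertex dequeued once (O(V))
     each edge examined once (O(E))
Total = V + E = 42 + 55 = 97


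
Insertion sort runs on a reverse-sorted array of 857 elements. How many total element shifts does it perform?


Sum of shifts = 1 + 2 + 3 + ... + 856
= 857 * 856 / 2
= 733592 / 2
= 366796


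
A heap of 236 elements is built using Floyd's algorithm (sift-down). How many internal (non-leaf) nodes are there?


Leaf nodes occupy roughly half the array.
Sift-down is called for each internal node, starting from the last one.
Internal nodes = floor(n/2) = floor(236/2) = 118


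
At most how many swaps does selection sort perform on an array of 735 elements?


Each of the 734 passes places one element in its final position.
Pass 1: swap minimum into position 0
Pass 2: swap minimum of remaining into position 1
...
Pass 734: last two elements, one swap
Maximum swaps = 735 - 1 = 734


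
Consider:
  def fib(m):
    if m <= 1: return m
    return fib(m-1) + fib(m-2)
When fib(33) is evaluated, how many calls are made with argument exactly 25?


Let N(m) = number of times fib(m) is called while evaluating fib(33).
N(33) = 1 (the initial call).
N(32) = 1 (only fib(33) calls it).
For 1 <= m <= 31: fib(m) is called by fib(m+1) and fib(m+2), so
  N(m) = N(m+1) + N(m+2).
fib(0) is called only by fib(2), so N(0) = N(2).
Walk down from m=33:
  N(33)=1, N(32)=1, N(31)=2, N(30)=3, N(29)=5, N(28)=8, N(27)=13, N(26)=21, N(25)=34
N(25) = 34


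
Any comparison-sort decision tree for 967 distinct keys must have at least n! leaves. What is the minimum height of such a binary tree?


A binary decision tree of height h has at most 2^h leaves and needs at least n! of them, so h >= ceil(log2(n!)).
967! is far too large to multiply out, so use Stirling's series:
  ln(n!) ~ n ln n - n + (1/2) ln(2 pi n) + 1/(12n)  (error below 1/(360 n^3), negligible here)
  ln(967) = 6.8741985
  n ln n = 967 * 6.8741985 = 6647.3499
  (1/2) ln(2 pi * 967) = (1/2) ln(6075.8402) = 4.3560
  1/(12*967) = 0.0001
  ln(967!) ~ 6647.3499 - 967 + 4.3560 + 0.0001 = 5684.7060
Convert to base 2: log2(967!) = 5684.7060 / ln 2 = 5684.7060 / 0.69314718 = 8201.2972
ceil(8201.2972) = 8202
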